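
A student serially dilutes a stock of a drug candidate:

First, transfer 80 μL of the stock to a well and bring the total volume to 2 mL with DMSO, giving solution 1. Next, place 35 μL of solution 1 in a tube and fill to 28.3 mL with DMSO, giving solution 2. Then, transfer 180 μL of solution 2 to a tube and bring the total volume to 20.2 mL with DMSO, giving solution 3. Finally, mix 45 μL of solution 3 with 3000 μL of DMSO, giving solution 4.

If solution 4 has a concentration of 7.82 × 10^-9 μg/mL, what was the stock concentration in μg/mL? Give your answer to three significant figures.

1.20 μg/mL

Step 1: 80 μL brought to 2 mL → factor 2000/80 = 25
Step 2: 35 μL brought to 28.3 mL → factor 28300/35 = 808.57
Step 3: 180 μL brought to 20.2 mL → factor 20200/180 = 112.22
Step 4: 45 μL + 3000 μL = 3045 μL total → factor 3045/45 = 67.667
Overall dilution factor = 25 × 808.57 × 112.22 × 67.667 = 1.535 × 10^8
Stock = 7.82 × 10^-9 μg/mL × 1.535 × 10^8 = 1.20 μg/mL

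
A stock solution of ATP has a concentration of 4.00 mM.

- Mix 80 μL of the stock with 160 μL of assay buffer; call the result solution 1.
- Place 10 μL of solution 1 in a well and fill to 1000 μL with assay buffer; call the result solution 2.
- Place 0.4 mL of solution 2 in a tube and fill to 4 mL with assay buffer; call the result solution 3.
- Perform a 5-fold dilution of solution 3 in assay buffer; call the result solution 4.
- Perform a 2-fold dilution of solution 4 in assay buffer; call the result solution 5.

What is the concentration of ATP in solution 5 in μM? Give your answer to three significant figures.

Step 1: 80 μL + 160 μL = 240 μL total → factor 240/80 = 3
Step 2: 10 μL brought to 1000 μL → factor 1000/10 = 100
Step 3: 0.4 mL brought to 4 mL → factor 4/0.4 = 10
Step 4: 5-fold → factor 5
Step 5: 2-fold → factor 2
Overall dilution factor = 3 × 100 × 10 × 5 × 2 = 30000
Final = 4.00 mM / 30000 = 0.0001333 mM = 0.133 μM

0.133 μM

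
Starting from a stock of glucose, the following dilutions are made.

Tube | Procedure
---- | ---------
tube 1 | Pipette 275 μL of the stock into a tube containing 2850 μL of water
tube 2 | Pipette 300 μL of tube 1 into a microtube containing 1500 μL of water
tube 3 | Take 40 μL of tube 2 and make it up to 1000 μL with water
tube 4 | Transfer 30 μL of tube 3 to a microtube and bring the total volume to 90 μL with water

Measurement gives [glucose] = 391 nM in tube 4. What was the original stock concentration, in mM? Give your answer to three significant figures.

Step 1: 275 μL + 2850 μL = 3125 μL total → factor 3125/275 = 11.364
Step 2: 300 μL + 1500 μL = 1800 μL total → factor 1800/300 = 6
Step 3: 40 μL brought to 1000 μL → factor 1000/40 = 25
Step 4: 30 μL brought to 90 μL → factor 90/30 = 3
Overall dilution factor = 11.364 × 6 × 25 × 3 = 5113.6
Stock = 391 nM × 5113.6 = 1.999 × 10^6 nM = 2.00 mM

2.00 mM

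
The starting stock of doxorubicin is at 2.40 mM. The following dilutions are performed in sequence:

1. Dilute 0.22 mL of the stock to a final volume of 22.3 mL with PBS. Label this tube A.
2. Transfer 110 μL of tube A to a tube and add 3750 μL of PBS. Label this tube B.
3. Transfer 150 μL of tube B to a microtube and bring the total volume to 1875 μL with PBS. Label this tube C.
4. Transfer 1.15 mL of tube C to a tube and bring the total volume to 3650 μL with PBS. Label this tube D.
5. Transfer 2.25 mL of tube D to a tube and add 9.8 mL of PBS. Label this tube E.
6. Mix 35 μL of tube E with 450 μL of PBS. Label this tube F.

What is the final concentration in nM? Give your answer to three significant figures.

0.229 nM

Step 1: 0.22 mL brought to 22.3 mL → factor 22.3/0.22 = 101.36
Step 2: 110 μL + 3750 μL = 3860 μL total → factor 3860/110 = 35.091
Step 3: 150 μL brought to 1875 μL → factor 1875/150 = 12.5
Step 4: 1.15 mL brought to 3650 μL → factor 3.65/1.15 = 3.1739
Step 5: 2.25 mL + 9.8 mL = 12.05 mL total → factor 12.05/2.25 = 5.3556
Step 6: 35 μL + 450 μL = 485 μL total → factor 485/35 = 13.857
Overall dilution factor = 101.36 × 35.091 × 12.5 × 3.1739 × 5.3556 × 13.857 = 1.0473 × 10^7
Final = 2.40 mM / 1.0473 × 10^7 = 2.292 × 10^-7 mM = 0.229 nM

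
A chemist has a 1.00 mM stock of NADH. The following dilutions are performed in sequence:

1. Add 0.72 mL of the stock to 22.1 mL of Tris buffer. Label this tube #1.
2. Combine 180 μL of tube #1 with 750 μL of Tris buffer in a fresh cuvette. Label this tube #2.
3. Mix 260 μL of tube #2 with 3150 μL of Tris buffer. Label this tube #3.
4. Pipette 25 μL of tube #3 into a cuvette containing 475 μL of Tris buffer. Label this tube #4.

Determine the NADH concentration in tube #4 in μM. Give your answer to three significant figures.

Step 1: 0.72 mL + 22.1 mL = 22.82 mL total → factor 22.82/0.72 = 31.694
Step 2: 180 μL + 750 μL = 930 μL total → factor 930/180 = 5.1667
Step 3: 260 μL + 3150 μL = 3410 μL total → factor 3410/260 = 13.115
Step 4: 25 μL + 475 μL = 500 μL total → factor 500/25 = 20
Overall dilution factor = 31.694 × 5.1667 × 13.115 × 20 = 42954
Final = 1.00 mM / 42954 = 2.328 × 10^-5 mM = 0.0233 μM

0.0233 μM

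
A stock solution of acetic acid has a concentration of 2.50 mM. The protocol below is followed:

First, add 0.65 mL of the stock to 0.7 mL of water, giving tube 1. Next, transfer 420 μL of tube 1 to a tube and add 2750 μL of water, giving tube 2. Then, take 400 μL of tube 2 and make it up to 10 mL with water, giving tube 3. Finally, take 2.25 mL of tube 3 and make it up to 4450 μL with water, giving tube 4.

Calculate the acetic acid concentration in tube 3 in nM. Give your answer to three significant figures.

Step 1: 0.65 mL + 0.7 mL = 1.35 mL total → factor 1.35/0.65 = 2.0769
Step 2: 420 μL + 2750 μL = 3170 μL total → factor 3170/420 = 7.5476
Step 3: 400 μL brought to 10 mL → factor 10000/400 = 25
Dilution factor through tube 3 = 2.0769 × 7.5476 × 25 = 391.9
[tube 3] = 2.50 mM / 391.9 = 0.006379 mM = 6.38 × 10^3 nM

6.38 × 10^3 nM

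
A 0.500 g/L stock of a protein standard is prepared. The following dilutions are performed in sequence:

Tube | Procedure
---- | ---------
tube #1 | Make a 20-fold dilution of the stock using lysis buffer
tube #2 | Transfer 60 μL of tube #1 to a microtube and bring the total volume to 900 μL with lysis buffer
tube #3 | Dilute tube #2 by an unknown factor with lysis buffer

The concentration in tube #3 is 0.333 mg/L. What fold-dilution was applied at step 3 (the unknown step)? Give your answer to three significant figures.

5.01-fold

Step 1: 20-fold → factor 20
Step 2: 60 μL brought to 900 μL → factor 900/60 = 15
Step 3: unknown factor x
Product of known-step factors = 300
Overall factor = 0.500 g/L / (0.333 mg/L) = 1501.5
x = 1501.5 / 300 = 5.01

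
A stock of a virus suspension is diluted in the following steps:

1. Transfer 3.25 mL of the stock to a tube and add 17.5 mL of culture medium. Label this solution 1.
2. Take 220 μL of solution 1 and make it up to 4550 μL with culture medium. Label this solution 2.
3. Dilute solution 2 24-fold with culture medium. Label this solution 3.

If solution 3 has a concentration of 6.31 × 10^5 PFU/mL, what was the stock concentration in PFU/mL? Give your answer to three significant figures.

2.00 × 10^9 PFU/mL

Step 1: 3.25 mL + 17.5 mL = 20.75 mL total → factor 20.75/3.25 = 6.3846
Step 2: 220 μL brought to 4550 μL → factor 4550/220 = 20.682
Step 3: 24-fold → factor 24
Overall dilution factor = 6.3846 × 20.682 × 24 = 3169.1
Stock = 6.31 × 10^5 PFU/mL × 3169.1 = 2.00 × 10^9 PFU/mL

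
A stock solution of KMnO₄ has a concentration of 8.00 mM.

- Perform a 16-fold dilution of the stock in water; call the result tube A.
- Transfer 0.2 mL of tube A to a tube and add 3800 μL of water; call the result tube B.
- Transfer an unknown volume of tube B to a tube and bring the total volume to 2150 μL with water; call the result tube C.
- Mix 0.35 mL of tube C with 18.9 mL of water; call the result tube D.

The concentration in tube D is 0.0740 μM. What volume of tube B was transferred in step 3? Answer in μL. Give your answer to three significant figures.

350 μL

Step 1: 16-fold → factor 16
Step 2: 0.2 mL + 3800 μL = 4 mL total → factor 4/0.2 = 20
Step 3: v brought to 2150 μL → factor = 2150 μL/v
Step 4: 0.35 mL + 18.9 mL = 19.25 mL total → factor 19.25/0.35 = 55
Product of known-step factors = 17600
Overall factor = 8.00 mM / (0.0740 μM) = 1.0811 × 10^5
Step-3 factor = 1.0811 × 10^5 / 17600 = 6.1425
v = 2150 μL / 6.1425 = 350 μL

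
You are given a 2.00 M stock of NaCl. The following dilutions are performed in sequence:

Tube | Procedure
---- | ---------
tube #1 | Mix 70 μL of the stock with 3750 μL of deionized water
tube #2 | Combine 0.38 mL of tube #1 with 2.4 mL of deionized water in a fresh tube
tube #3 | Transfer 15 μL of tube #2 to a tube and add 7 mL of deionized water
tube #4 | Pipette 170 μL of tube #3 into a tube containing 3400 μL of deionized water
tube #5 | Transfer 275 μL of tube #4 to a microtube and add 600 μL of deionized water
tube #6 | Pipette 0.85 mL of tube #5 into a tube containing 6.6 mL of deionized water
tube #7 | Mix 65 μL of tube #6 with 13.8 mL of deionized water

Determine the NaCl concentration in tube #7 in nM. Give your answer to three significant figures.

Step 1: 70 μL + 3750 μL = 3820 μL total → factor 3820/70 = 54.571
Step 2: 0.38 mL + 2.4 mL = 2.78 mL total → factor 2.78/0.38 = 7.3158
Step 3: 15 μL + 7 mL = 7015 μL total → factor 7015/15 = 467.67
Step 4: 170 μL + 3400 μL = 3570 μL total → factor 3570/170 = 21
Step 5: 275 μL + 600 μL = 875 μL total → factor 875/275 = 3.1818
Step 6: 0.85 mL + 6.6 mL = 7.45 mL total → factor 7.45/0.85 = 8.7647
Step 7: 65 μL + 13.8 mL = 13865 μL total → factor 13865/65 = 213.31
Overall dilution factor = 54.571 × 7.3158 × 467.67 × 21 × 3.1818 × 8.7647 × 213.31 = 2.3324 × 10^10
Final = 2.00 M / 2.3324 × 10^10 = 8.575 × 10^-11 M = 0.0857 nM

0.0857 nM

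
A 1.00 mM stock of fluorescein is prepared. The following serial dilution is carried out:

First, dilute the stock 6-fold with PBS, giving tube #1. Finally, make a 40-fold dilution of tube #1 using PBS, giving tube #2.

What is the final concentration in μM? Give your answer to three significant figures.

Step 1: 6-fold → factor 6
Step 2: 40-fold → factor 40
Overall dilution factor = 6 × 40 = 240
Final = 1.00 mM / 240 = 0.004167 mM = 4.17 μM

4.17 μM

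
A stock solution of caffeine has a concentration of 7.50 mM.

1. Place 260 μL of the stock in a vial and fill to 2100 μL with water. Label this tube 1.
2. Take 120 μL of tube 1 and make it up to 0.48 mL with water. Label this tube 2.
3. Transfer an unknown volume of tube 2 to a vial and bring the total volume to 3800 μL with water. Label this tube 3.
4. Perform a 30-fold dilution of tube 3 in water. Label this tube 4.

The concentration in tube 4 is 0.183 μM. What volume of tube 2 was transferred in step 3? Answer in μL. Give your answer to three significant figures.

Step 1: 260 μL brought to 2100 μL → factor 2100/260 = 8.0769
Step 2: 120 μL brought to 0.48 mL → factor 480/120 = 4
Step 3: v brought to 3800 μL → factor = 3800 μL/v
Step 4: 30-fold → factor 30
Product of known-step factors = 969.23
Overall factor = 7.50 mM / (0.183 μM) = 40984
Step-3 factor = 40984 / 969.23 = 42.285
v = 3800 μL / 42.285 = 89.9 μL

89.9 μL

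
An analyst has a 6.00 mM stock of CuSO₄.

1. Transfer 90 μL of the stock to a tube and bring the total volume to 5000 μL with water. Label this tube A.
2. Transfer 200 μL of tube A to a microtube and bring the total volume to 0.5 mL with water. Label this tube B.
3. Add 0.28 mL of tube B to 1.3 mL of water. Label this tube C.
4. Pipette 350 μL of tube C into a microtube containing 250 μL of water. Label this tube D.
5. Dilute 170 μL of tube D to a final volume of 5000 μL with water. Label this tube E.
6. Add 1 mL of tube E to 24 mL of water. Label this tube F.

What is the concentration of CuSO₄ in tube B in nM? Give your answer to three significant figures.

Step 1: 90 μL brought to 5000 μL → factor 5000/90 = 55.556
Step 2: 200 μL brought to 0.5 mL → factor 500/200 = 2.5
Dilution factor through tube B = 55.556 × 2.5 = 138.89
[tube B] = 6.00 mM / 138.89 = 0.04320 mM = 4.32 × 10^4 nM

4.32 × 10^4 nM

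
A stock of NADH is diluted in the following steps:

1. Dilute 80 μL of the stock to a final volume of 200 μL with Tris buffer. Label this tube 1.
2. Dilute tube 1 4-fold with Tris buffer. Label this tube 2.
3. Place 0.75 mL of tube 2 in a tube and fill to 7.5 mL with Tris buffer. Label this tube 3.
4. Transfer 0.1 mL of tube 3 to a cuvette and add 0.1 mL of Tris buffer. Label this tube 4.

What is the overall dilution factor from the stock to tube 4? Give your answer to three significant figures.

200

Step 1: 80 μL brought to 200 μL → factor 200/80 = 2.5
Step 2: 4-fold → factor 4
Step 3: 0.75 mL brought to 7.5 mL → factor 7.5/0.75 = 10
Step 4: 0.1 mL + 0.1 mL = 0.2 mL total → factor 0.2/0.1 = 2
Overall dilution factor = 2.5 × 4 × 10 × 2 = 200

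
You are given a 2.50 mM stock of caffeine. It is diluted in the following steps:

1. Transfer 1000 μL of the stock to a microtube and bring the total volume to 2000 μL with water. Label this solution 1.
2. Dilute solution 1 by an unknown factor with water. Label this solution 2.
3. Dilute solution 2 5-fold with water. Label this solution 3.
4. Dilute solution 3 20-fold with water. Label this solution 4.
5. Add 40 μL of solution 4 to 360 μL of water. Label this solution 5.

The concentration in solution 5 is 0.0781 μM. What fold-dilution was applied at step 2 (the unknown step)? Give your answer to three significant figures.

16.0-fold

Step 1: 1000 μL brought to 2000 μL → factor 2000/1000 = 2
Step 2: unknown factor x
Step 3: 5-fold → factor 5
Step 4: 20-fold → factor 20
Step 5: 40 μL + 360 μL = 400 μL total → factor 400/40 = 10
Product of known-step factors = 2000
Overall factor = 2.50 mM / (0.0781 μM) = 32010
x = 32010 / 2000 = 16.0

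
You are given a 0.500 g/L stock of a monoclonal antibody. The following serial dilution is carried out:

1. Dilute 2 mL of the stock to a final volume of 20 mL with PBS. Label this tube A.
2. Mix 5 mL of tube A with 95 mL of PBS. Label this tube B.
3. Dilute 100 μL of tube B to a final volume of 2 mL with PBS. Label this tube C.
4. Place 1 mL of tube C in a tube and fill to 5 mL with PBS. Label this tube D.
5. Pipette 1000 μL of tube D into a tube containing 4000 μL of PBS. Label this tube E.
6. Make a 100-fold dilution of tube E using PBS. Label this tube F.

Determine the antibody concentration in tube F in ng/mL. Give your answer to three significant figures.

Step 1: 2 mL brought to 20 mL → factor 20/2 = 10
Step 2: 5 mL + 95 mL = 100 mL total → factor 100/5 = 20
Step 3: 100 μL brought to 2 mL → factor 2000/100 = 20
Step 4: 1 mL brought to 5 mL → factor 5/1 = 5
Step 5: 1000 μL + 4000 μL = 5000 μL total → factor 5000/1000 = 5
Step 6: 100-fold → factor 100
Overall dilution factor = 10 × 20 × 20 × 5 × 5 × 100 = 1 × 10^7
Final = 0.500 g/L / 1 × 10^7 = 5.000 × 10^-8 g/L = 0.0500 ng/mL

0.0500 ng/mL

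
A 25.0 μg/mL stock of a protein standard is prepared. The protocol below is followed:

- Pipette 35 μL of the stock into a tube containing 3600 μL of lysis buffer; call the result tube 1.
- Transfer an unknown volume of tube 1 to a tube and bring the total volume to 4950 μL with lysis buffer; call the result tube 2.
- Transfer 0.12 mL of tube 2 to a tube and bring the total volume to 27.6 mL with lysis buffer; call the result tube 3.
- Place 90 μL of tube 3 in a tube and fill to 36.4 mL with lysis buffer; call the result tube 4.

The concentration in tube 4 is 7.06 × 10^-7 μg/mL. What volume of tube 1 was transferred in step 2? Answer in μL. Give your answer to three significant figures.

1.35 × 10^3 μL

Step 1: 35 μL + 3600 μL = 3635 μL total → factor 3635/35 = 103.86
Step 2: v brought to 4950 μL → factor = 4950 μL/v
Step 3: 0.12 mL brought to 27.6 mL → factor 27.6/0.12 = 230
Step 4: 90 μL brought to 36.4 mL → factor 36400/90 = 404.44
Product of known-step factors = 9.661 × 10^6
Overall factor = 25.0 μg/mL / (7.06 × 10^-7 μg/mL) = 3.5411 × 10^7
Step-2 factor = 3.5411 × 10^7 / 9.661 × 10^6 = 3.6653
v = 4950 μL / 3.6653 = 1.35 × 10^3 μL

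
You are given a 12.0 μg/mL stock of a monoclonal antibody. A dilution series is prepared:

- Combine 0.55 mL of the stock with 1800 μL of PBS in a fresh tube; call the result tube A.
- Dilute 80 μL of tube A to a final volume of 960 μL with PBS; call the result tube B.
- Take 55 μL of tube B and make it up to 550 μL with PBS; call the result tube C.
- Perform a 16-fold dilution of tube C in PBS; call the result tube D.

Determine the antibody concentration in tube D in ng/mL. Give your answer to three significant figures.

Step 1: 0.55 mL + 1800 μL = 2.35 mL total → factor 2.35/0.55 = 4.2727
Step 2: 80 μL brought to 960 μL → factor 960/80 = 12
Step 3: 55 μL brought to 550 μL → factor 550/55 = 10
Step 4: 16-fold → factor 16
Overall dilution factor = 4.2727 × 12 × 10 × 16 = 8203.6
Final = 12.0 μg/mL / 8203.6 = 0.001463 μg/mL = 1.46 ng/mL

1.46 ng/mL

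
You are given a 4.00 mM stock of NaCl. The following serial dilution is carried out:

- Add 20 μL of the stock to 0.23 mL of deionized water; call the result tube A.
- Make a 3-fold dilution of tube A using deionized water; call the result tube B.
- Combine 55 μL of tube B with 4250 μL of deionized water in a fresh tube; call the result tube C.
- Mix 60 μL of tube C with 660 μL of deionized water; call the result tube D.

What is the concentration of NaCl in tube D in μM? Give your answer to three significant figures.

Step 1: 20 μL + 0.23 mL = 250 μL total → factor 250/20 = 12.5
Step 2: 3-fold → factor 3
Step 3: 55 μL + 4250 μL = 4305 μL total → factor 4305/55 = 78.273
Step 4: 60 μL + 660 μL = 720 μL total → factor 720/60 = 12
Overall dilution factor = 12.5 × 3 × 78.273 × 12 = 35223
Final = 4.00 mM / 35223 = 0.0001136 mM = 0.114 μM

0.114 μM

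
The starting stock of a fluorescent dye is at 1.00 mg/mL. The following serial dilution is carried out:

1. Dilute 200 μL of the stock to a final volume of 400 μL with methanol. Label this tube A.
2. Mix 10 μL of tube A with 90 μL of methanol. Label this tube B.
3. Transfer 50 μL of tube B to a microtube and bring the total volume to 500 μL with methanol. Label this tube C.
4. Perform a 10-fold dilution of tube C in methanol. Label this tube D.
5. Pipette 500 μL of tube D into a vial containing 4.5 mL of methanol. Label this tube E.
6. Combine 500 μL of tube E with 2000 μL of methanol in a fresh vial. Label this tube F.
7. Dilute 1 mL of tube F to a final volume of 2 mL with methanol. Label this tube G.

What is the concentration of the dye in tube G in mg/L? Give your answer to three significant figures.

Step 1: 200 μL brought to 400 μL → factor 400/200 = 2
Step 2: 10 μL + 90 μL = 100 μL total → factor 100/10 = 10
Step 3: 50 μL brought to 500 μL → factor 500/50 = 10
Step 4: 10-fold → factor 10
Step 5: 500 μL + 4.5 mL = 5000 μL total → factor 5000/500 = 10
Step 6: 500 μL + 2000 μL = 2500 μL total → factor 2500/500 = 5
Step 7: 1 mL brought to 2 mL → factor 2/1 = 2
Overall dilution factor = 2 × 10 × 10 × 10 × 10 × 5 × 2 = 2 × 10^5
Final = 1.00 mg/mL / 2 × 10^5 = 5.000 × 10^-6 mg/mL = 0.00500 mg/L

0.00500 mg/L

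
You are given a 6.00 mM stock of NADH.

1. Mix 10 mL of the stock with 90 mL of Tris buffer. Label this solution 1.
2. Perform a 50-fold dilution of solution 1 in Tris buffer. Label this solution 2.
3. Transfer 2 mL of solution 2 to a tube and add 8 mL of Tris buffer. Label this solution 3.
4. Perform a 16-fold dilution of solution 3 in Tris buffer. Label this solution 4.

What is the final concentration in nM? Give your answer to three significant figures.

Step 1: 10 mL + 90 mL = 100 mL total → factor 100/10 = 10
Step 2: 50-fold → factor 50
Step 3: 2 mL + 8 mL = 10 mL total → factor 10/2 = 5
Step 4: 16-fold → factor 16
Overall dilution factor = 10 × 50 × 5 × 16 = 40000
Final = 6.00 mM / 40000 = 0.0001500 mM = 150 nM

150 nM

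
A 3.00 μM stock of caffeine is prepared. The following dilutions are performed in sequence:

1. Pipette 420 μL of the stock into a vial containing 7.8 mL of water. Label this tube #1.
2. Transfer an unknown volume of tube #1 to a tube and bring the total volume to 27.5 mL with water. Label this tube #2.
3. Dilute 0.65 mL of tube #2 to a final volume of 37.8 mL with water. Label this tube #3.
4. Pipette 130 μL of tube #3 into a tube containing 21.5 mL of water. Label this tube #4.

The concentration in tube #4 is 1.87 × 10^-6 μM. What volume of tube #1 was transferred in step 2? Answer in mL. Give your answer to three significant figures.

Step 1: 420 μL + 7.8 mL = 8220 μL total → factor 8220/420 = 19.571
Step 2: v brought to 27.5 mL → factor = 27.5 mL/v
Step 3: 0.65 mL brought to 37.8 mL → factor 37.8/0.65 = 58.154
Step 4: 130 μL + 21.5 mL = 21630 μL total → factor 21630/130 = 166.38
Product of known-step factors = 1.8937 × 10^5
Overall factor = 3.00 μM / (1.87 × 10^-6 μM) = 1.6043 × 10^6
Step-2 factor = 1.6043 × 10^6 / 1.8937 × 10^5 = 8.4716
v = 27.5 mL / 8.4716 = 3.25 mL

3.25 mL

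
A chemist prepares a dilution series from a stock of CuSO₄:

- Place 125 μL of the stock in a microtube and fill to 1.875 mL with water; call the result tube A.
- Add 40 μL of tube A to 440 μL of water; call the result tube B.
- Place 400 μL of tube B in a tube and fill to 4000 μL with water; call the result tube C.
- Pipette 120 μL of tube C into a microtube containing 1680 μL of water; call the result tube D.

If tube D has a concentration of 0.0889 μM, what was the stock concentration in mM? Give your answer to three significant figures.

Step 1: 125 μL brought to 1.875 mL → factor 1875/125 = 15
Step 2: 40 μL + 440 μL = 480 μL total → factor 480/40 = 12
Step 3: 400 μL brought to 4000 μL → factor 4000/400 = 10
Step 4: 120 μL + 1680 μL = 1800 μL total → factor 1800/120 = 15
Overall dilution factor = 15 × 12 × 10 × 15 = 27000
Stock = 0.0889 μM × 27000 = 2400 μM = 2.40 mM

2.40 mM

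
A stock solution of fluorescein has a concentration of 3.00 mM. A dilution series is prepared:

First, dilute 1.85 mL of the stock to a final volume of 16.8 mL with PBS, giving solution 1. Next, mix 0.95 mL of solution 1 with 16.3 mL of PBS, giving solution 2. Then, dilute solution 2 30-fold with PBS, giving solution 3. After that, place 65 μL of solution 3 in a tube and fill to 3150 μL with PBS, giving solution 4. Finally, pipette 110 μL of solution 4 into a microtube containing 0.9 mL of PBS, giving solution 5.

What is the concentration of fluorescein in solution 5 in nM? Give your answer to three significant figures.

Step 1: 1.85 mL brought to 16.8 mL → factor 16.8/1.85 = 9.0811
Step 2: 0.95 mL + 16.3 mL = 17.25 mL total → factor 17.25/0.95 = 18.158
Step 3: 30-fold → factor 30
Step 4: 65 μL brought to 3150 μL → factor 3150/65 = 48.462
Step 5: 110 μL + 0.9 mL = 1010 μL total → factor 1010/110 = 9.1818
Overall dilution factor = 9.0811 × 18.158 × 30 × 48.462 × 9.1818 = 2.2012 × 10^6
Final = 3.00 mM / 2.2012 × 10^6 = 1.363 × 10^-6 mM = 1.36 nM

1.36 nM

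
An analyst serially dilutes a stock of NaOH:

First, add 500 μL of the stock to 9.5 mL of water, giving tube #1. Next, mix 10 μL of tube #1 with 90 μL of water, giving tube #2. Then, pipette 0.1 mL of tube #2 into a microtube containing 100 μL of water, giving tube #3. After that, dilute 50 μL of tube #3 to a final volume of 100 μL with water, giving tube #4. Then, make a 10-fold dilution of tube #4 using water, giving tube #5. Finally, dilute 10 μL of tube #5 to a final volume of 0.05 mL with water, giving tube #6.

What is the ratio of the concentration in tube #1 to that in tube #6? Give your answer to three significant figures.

Step 1: 500 μL + 9.5 mL = 10000 μL total → factor 10000/500 = 20
Step 2: 10 μL + 90 μL = 100 μL total → factor 100/10 = 10
Step 3: 0.1 mL + 100 μL = 0.2 mL total → factor 0.2/0.1 = 2
Step 4: 50 μL brought to 100 μL → factor 100/50 = 2
Step 5: 10-fold → factor 10
Step 6: 10 μL brought to 0.05 mL → factor 50/10 = 5
Dilution factor to tube #1 = 20; to tube #6 = 40000
[tube #1]/[tube #6] = (factor to tube #6)/(factor to tube #1) = 40000/20 = 2.00 × 10^3

2.00 × 10^3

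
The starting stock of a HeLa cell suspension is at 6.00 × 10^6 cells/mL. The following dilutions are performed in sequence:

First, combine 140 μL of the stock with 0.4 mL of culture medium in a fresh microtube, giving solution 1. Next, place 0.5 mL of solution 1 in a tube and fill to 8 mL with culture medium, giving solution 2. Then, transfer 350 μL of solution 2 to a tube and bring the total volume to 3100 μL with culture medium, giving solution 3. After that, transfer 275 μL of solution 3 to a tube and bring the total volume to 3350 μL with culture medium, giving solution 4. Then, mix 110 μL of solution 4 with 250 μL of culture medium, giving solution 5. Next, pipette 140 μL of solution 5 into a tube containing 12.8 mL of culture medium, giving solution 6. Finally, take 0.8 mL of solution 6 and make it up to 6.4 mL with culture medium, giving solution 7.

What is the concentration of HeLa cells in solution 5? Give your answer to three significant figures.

Step 1: 140 μL + 0.4 mL = 540 μL total → factor 540/140 = 3.8571
Step 2: 0.5 mL brought to 8 mL → factor 8/0.5 = 16
Step 3: 350 μL brought to 3100 μL → factor 3100/350 = 8.8571
Step 4: 275 μL brought to 3350 μL → factor 3350/275 = 12.182
Step 5: 110 μL + 250 μL = 360 μL total → factor 360/110 = 3.2727
Dilution factor through solution 5 = 3.8571 × 16 × 8.8571 × 12.182 × 3.2727 = 21792
[solution 5] = 6.00 × 10^6 cells/mL / 21792 = 275 cells/mL

275 cells/mL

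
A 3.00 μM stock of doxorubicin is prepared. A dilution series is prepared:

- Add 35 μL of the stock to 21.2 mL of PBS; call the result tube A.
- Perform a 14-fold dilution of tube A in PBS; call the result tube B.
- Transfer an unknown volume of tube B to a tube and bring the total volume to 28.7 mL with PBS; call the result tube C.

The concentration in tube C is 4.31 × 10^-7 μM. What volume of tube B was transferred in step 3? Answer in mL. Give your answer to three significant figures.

0.0350 mL

Step 1: 35 μL + 21.2 mL = 21235 μL total → factor 21235/35 = 606.71
Step 2: 14-fold → factor 14
Step 3: v brought to 28.7 mL → factor = 28.7 mL/v
Product of known-step factors = 8494
Overall factor = 3.00 μM / (4.31 × 10^-7 μM) = 6.9606 × 10^6
Step-3 factor = 6.9606 × 10^6 / 8494 = 819.47
v = 28.7 mL / 819.47 = 0.0350 mL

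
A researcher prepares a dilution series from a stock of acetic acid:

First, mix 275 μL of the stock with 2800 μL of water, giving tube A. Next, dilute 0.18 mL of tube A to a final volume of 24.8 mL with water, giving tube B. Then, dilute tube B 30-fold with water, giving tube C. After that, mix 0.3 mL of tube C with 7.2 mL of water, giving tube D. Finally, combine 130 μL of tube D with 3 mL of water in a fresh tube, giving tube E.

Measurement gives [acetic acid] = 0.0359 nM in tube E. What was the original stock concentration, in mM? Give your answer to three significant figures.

0.999 mM

Step 1: 275 μL + 2800 μL = 3075 μL total → factor 3075/275 = 11.182
Step 2: 0.18 mL brought to 24.8 mL → factor 24.8/0.18 = 137.78
Step 3: 30-fold → factor 30
Step 4: 0.3 mL + 7.2 mL = 7.5 mL total → factor 7.5/0.3 = 25
Step 5: 130 μL + 3 mL = 3130 μL total → factor 3130/130 = 24.077
Overall dilution factor = 11.182 × 137.78 × 30 × 25 × 24.077 = 2.782 × 10^7
Stock = 0.0359 nM × 2.782 × 10^7 = 9.987 × 10^5 nM = 0.999 mM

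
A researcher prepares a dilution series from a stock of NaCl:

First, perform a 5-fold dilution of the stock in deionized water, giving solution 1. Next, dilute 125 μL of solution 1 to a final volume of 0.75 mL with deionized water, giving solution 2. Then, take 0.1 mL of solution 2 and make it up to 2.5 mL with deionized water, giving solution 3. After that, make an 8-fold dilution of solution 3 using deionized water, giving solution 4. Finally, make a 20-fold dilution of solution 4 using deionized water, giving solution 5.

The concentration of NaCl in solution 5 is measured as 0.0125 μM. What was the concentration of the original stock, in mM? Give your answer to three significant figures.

1.50 mM

Step 1: 5-fold → factor 5
Step 2: 125 μL brought to 0.75 mL → factor 750/125 = 6
Step 3: 0.1 mL brought to 2.5 mL → factor 2.5/0.1 = 25
Step 4: 8-fold → factor 8
Step 5: 20-fold → factor 20
Overall dilution factor = 5 × 6 × 25 × 8 × 20 = 1.2 × 10^5
Stock = 0.0125 μM × 1.2 × 10^5 = 1500 μM = 1.50 mM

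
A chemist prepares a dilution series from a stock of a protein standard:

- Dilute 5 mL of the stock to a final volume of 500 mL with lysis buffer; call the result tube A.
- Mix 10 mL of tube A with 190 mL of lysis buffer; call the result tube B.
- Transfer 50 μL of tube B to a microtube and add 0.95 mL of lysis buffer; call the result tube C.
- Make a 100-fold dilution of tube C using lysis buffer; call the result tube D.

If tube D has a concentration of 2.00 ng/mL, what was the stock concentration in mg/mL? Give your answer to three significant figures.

Step 1: 5 mL brought to 500 mL → factor 500/5 = 100
Step 2: 10 mL + 190 mL = 200 mL total → factor 200/10 = 20
Step 3: 50 μL + 0.95 mL = 1000 μL total → factor 1000/50 = 20
Step 4: 100-fold → factor 100
Overall dilution factor = 100 × 20 × 20 × 100 = 4 × 10^6
Stock = 2.00 ng/mL × 4 × 10^6 = 8.000 × 10^6 ng/mL = 8.00 mg/mL

8.00 mg/mL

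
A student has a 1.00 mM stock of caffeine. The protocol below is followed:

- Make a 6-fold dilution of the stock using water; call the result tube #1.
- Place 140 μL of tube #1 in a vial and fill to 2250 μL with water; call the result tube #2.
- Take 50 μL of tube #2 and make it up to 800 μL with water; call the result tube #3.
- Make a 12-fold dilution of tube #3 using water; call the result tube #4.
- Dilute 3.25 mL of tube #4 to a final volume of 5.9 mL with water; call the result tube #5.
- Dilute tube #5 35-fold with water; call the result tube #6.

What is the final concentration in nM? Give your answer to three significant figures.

0.850 nM

Step 1: 6-fold → factor 6
Step 2: 140 μL brought to 2250 μL → factor 2250/140 = 16.071
Step 3: 50 μL brought to 800 μL → factor 800/50 = 16
Step 4: 12-fold → factor 12
Step 5: 3.25 mL brought to 5.9 mL → factor 5.9/3.25 = 1.8154
Step 6: 35-fold → factor 35
Overall dilution factor = 6 × 16.071 × 16 × 12 × 1.8154 × 35 = 1.1764 × 10^6
Final = 1.00 mM / 1.1764 × 10^6 = 8.501 × 10^-7 mM = 0.850 nM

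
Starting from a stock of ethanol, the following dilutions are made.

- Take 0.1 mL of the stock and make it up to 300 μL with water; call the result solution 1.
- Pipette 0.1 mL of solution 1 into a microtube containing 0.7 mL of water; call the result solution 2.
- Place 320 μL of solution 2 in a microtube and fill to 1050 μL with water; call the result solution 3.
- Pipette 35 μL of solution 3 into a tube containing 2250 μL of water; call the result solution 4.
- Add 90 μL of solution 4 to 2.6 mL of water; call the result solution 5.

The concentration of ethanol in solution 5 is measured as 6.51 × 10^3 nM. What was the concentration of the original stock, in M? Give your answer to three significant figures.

1.00 M

Step 1: 0.1 mL brought to 300 μL → factor 0.3/0.1 = 3
Step 2: 0.1 mL + 0.7 mL = 0.8 mL total → factor 0.8/0.1 = 8
Step 3: 320 μL brought to 1050 μL → factor 1050/320 = 3.2812
Step 4: 35 μL + 2250 μL = 2285 μL total → factor 2285/35 = 65.286
Step 5: 90 μL + 2.6 mL = 2690 μL total → factor 2690/90 = 29.889
Overall dilution factor = 3 × 8 × 3.2812 × 65.286 × 29.889 = 1.5367 × 10^5
Stock = 6.51 × 10^3 nM × 1.5367 × 10^5 = 1.000 × 10^9 nM = 1.00 M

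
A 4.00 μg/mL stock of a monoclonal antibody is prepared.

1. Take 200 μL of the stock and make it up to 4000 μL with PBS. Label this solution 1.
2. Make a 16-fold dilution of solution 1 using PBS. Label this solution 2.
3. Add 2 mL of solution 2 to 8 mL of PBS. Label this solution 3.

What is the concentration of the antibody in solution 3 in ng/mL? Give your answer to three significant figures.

2.50 ng/mL

Step 1: 200 μL brought to 4000 μL → factor 4000/200 = 20
Step 2: 16-fold → factor 16
Step 3: 2 mL + 8 mL = 10 mL total → factor 10/2 = 5
Overall dilution factor = 20 × 16 × 5 = 1600
Final = 4.00 μg/mL / 1600 = 0.002500 μg/mL = 2.50 ng/mL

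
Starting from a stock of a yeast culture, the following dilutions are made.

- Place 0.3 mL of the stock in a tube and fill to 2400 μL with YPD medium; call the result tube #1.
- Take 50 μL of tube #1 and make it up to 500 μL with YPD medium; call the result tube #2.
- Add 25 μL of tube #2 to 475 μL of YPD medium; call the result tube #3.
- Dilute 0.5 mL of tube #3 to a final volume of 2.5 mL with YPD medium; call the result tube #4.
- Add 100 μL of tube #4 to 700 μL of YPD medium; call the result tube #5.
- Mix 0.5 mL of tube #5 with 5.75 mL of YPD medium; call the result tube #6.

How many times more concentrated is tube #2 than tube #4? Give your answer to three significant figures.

Step 1: 0.3 mL brought to 2400 μL → factor 2.4/0.3 = 8
Step 2: 50 μL brought to 500 μL → factor 500/50 = 10
Step 3: 25 μL + 475 μL = 500 μL total → factor 500/25 = 20
Step 4: 0.5 mL brought to 2.5 mL → factor 2.5/0.5 = 5
Dilution factor to tube #2 = 80; to tube #4 = 8000
[tube #2]/[tube #4] = (factor to tube #4)/(factor to tube #2) = 8000/80 = 100

100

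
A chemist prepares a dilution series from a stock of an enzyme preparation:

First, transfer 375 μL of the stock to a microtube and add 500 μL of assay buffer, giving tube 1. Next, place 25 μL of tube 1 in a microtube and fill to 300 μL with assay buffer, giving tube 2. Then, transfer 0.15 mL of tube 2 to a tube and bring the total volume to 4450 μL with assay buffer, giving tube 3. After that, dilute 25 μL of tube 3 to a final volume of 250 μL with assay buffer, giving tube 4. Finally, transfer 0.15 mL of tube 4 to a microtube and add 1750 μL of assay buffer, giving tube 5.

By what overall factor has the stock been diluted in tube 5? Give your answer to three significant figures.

Step 1: 375 μL + 500 μL = 875 μL total → factor 875/375 = 2.3333
Step 2: 25 μL brought to 300 μL → factor 300/25 = 12
Step 3: 0.15 mL brought to 4450 μL → factor 4.45/0.15 = 29.667
Step 4: 25 μL brought to 250 μL → factor 250/25 = 10
Step 5: 0.15 mL + 1750 μL = 1.9 mL total → factor 1.9/0.15 = 12.667
Overall dilution factor = 2.3333 × 12 × 29.667 × 10 × 12.667 = 1.0522 × 10^5

1.05 × 10^5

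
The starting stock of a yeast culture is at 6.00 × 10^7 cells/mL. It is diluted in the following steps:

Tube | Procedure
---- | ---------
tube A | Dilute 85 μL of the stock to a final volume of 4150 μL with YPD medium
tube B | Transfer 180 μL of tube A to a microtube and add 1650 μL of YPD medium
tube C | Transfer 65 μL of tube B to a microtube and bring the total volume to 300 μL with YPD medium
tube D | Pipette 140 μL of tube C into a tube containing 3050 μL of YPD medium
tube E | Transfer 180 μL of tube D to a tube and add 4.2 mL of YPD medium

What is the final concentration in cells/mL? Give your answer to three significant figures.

Step 1: 85 μL brought to 4150 μL → factor 4150/85 = 48.824
Step 2: 180 μL + 1650 μL = 1830 μL total → factor 1830/180 = 10.167
Step 3: 65 μL brought to 300 μL → factor 300/65 = 4.6154
Step 4: 140 μL + 3050 μL = 3190 μL total → factor 3190/140 = 22.786
Step 5: 180 μL + 4.2 mL = 4380 μL total → factor 4380/180 = 24.333
Overall dilution factor = 48.824 × 10.167 × 4.6154 × 22.786 × 24.333 = 1.2702 × 10^6
Final = 6.00 × 10^7 cells/mL / 1.2702 × 10^6 = 47.2 cells/mL

47.2 cells/mL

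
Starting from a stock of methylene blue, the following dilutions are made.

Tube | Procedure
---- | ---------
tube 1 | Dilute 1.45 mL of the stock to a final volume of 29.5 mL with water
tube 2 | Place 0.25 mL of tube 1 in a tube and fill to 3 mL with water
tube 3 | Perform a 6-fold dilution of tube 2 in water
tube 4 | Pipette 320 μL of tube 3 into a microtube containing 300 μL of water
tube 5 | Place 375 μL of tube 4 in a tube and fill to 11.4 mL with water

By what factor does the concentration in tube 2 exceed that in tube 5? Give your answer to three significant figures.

Step 1: 1.45 mL brought to 29.5 mL → factor 29.5/1.45 = 20.345
Step 2: 0.25 mL brought to 3 mL → factor 3/0.25 = 12
Step 3: 6-fold → factor 6
Step 4: 320 μL + 300 μL = 620 μL total → factor 620/320 = 1.9375
Step 5: 375 μL brought to 11.4 mL → factor 11400/375 = 30.4
Dilution factor to tube 2 = 244.14; to tube 5 = 86278
[tube 2]/[tube 5] = (factor to tube 5)/(factor to tube 2) = 86278/244.14 = 353

353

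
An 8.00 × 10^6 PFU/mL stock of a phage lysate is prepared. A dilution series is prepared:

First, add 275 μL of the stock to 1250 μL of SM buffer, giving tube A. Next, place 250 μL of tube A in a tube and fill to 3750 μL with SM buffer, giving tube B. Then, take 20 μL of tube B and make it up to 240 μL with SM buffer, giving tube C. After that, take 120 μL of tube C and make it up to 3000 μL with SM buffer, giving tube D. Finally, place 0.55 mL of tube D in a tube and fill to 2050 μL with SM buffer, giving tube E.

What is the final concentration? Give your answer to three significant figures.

86.0 PFU/mL

Step 1: 275 μL + 1250 μL = 1525 μL total → factor 1525/275 = 5.5455
Step 2: 250 μL brought to 3750 μL → factor 3750/250 = 15
Step 3: 20 μL brought to 240 μL → factor 240/20 = 12
Step 4: 120 μL brought to 3000 μL → factor 3000/120 = 25
Step 5: 0.55 mL brought to 2050 μL → factor 2.05/0.55 = 3.7273
Overall dilution factor = 5.5455 × 15 × 12 × 25 × 3.7273 = 93012
Final = 8.00 × 10^6 PFU/mL / 93012 = 86.0 PFU/mL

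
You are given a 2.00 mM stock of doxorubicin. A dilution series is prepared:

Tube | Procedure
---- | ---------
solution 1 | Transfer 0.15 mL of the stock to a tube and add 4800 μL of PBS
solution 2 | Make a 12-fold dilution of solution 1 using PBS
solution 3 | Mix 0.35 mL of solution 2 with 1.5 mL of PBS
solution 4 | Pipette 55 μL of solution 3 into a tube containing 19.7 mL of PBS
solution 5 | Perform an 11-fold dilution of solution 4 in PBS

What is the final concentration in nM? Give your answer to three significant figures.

Step 1: 0.15 mL + 4800 μL = 4.95 mL total → factor 4.95/0.15 = 33
Step 2: 12-fold → factor 12
Step 3: 0.35 mL + 1.5 mL = 1.85 mL total → factor 1.85/0.35 = 5.2857
Step 4: 55 μL + 19.7 mL = 19755 μL total → factor 19755/55 = 359.18
Step 5: 11-fold → factor 11
Overall dilution factor = 33 × 12 × 5.2857 × 359.18 × 11 = 8.27 × 10^6
Final = 2.00 mM / 8.27 × 10^6 = 2.418 × 10^-7 mM = 0.242 nM

0.242 nM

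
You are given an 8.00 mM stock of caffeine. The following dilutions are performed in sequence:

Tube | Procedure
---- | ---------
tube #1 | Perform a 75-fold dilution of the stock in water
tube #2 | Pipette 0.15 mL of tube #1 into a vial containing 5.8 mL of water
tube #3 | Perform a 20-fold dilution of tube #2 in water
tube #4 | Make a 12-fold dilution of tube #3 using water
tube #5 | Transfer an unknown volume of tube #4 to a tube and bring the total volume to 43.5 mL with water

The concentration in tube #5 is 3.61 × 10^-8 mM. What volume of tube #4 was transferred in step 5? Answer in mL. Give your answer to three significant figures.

0.140 mL

Step 1: 75-fold → factor 75
Step 2: 0.15 mL + 5.8 mL = 5.95 mL total → factor 5.95/0.15 = 39.667
Step 3: 20-fold → factor 20
Step 4: 12-fold → factor 12
Step 5: v brought to 43.5 mL → factor = 43.5 mL/v
Product of known-step factors = 7.14 × 10^5
Overall factor = 8.00 mM / (3.61 × 10^-8 mM) = 2.2161 × 10^8
Step-5 factor = 2.2161 × 10^8 / 7.14 × 10^5 = 310.37
v = 43.5 mL / 310.37 = 0.140 mL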